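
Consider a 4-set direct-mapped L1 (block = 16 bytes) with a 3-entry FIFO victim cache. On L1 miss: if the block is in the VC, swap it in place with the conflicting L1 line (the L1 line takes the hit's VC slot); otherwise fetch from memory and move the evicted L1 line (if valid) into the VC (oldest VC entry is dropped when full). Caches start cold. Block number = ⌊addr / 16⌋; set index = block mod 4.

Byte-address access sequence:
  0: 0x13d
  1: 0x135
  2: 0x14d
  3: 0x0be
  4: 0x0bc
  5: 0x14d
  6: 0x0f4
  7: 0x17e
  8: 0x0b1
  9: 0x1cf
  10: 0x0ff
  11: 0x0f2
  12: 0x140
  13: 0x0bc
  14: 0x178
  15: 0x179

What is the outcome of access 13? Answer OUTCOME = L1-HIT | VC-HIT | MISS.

OUTCOME = VC-HIT

0: 0x13d (blk 19, set 3) → MISS  vc=[]
1: 0x135 (blk 19, set 3) → L1-HIT  vc=[]
2: 0x14d (blk 20, set 0) → MISS  vc=[]
3: 0xbe (blk 11, set 3) → MISS  vc=[19]
4: 0xbc (blk 11, set 3) → L1-HIT  vc=[19]
5: 0x14d (blk 20, set 0) → L1-HIT  vc=[19]
6: 0xf4 (blk 15, set 3) → MISS  vc=[19, 11]
7: 0x17e (blk 23, set 3) → MISS  vc=[19, 11, 15]
8: 0xb1 (blk 11, set 3) → VC-HIT  vc=[19, 23, 15]
9: 0x1cf (blk 28, set 0) → MISS  vc=[23, 15, 20]
10: 0xff (blk 15, set 3) → VC-HIT  vc=[23, 11, 20]
11: 0xf2 (blk 15, set 3) → L1-HIT  vc=[23, 11, 20]
12: 0x140 (blk 20, set 0) → VC-HIT  vc=[23, 11, 28]
13: 0xbc (blk 11, set 3) → VC-HIT  vc=[23, 15, 28]
14: 0x178 (blk 23, set 3) → VC-HIT  vc=[11, 15, 28]
15: 0x179 (blk 23, set 3) → L1-HIT  vc=[11, 15, 28]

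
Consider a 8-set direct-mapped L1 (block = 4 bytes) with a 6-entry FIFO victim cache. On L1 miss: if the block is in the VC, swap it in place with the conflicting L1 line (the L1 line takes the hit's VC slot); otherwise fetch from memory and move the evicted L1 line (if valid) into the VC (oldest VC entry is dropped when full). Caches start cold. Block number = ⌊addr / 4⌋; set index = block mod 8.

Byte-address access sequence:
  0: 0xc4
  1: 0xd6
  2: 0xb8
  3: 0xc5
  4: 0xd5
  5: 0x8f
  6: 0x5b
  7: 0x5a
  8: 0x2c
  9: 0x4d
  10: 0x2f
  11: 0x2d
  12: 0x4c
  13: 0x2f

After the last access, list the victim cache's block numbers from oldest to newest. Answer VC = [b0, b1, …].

0: 0xc4 (blk 49, set 1) → MISS  vc=[]
1: 0xd6 (blk 53, set 5) → MISS  vc=[]
2: 0xb8 (blk 46, set 6) → MISS  vc=[]
3: 0xc5 (blk 49, set 1) → L1-HIT  vc=[]
4: 0xd5 (blk 53, set 5) → L1-HIT  vc=[]
5: 0x8f (blk 35, set 3) → MISS  vc=[]
6: 0x5b (blk 22, set 6) → MISS  vc=[46]
7: 0x5a (blk 22, set 6) → L1-HIT  vc=[46]
8: 0x2c (blk 11, set 3) → MISS  vc=[46, 35]
9: 0x4d (blk 19, set 3) → MISS  vc=[46, 35, 11]
10: 0x2f (blk 11, set 3) → VC-HIT  vc=[46, 35, 19]
11: 0x2d (blk 11, set 3) → L1-HIT  vc=[46, 35, 19]
12: 0x4c (blk 19, set 3) → VC-HIT  vc=[46, 35, 11]
13: 0x2f (blk 11, set 3) → VC-HIT  vc=[46, 35, 19]

VC = [46, 35, 19]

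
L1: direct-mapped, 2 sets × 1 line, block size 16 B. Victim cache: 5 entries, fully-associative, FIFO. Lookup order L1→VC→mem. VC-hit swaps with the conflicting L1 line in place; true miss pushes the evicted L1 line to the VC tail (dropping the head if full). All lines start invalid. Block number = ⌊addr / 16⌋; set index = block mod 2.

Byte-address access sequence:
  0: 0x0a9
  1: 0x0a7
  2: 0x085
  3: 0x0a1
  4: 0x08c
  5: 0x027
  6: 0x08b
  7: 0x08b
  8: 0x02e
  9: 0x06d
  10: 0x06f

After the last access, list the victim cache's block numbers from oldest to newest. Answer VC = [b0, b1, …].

VC = [10, 8, 2]

  [0] addr=0xa9 blk=10 s=0: MISS | VC []
  [1] addr=0xa7 blk=10 s=0: L1-HIT | VC []
  [2] addr=0x85 blk=8 s=0: MISS | VC [10]
  [3] addr=0xa1 blk=10 s=0: VC-HIT | VC [8]
  [4] addr=0x8c blk=8 s=0: VC-HIT | VC [10]
  [5] addr=0x27 blk=2 s=0: MISS | VC [10, 8]
  [6] addr=0x8b blk=8 s=0: VC-HIT | VC [10, 2]
  [7] addr=0x8b blk=8 s=0: L1-HIT | VC [10, 2]
  [8] addr=0x2e blk=2 s=0: VC-HIT | VC [10, 8]
  [9] addr=0x6d blk=6 s=0: MISS | VC [10, 8, 2]
  [10] addr=0x6f blk=6 s=0: L1-HIT | VC [10, 8, 2]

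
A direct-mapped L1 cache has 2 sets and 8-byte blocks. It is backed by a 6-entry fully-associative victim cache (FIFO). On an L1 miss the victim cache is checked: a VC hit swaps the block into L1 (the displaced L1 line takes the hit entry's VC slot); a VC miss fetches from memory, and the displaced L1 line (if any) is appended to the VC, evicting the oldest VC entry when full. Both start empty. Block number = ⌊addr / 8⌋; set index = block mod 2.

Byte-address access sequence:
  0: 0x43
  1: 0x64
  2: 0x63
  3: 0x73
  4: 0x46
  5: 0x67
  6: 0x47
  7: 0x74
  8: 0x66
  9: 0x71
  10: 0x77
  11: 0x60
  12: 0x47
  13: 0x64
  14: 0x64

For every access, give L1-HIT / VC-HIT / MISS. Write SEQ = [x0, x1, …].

SEQ = [MISS, MISS, L1-HIT, MISS, VC-HIT, VC-HIT, VC-HIT, VC-HIT, VC-HIT, VC-HIT, L1-HIT, VC-HIT, VC-HIT, VC-HIT, L1-HIT]

  [0] addr=0x43 blk=8 s=0: MISS | VC []
  [1] addr=0x64 blk=12 s=0: MISS | VC [8]
  [2] addr=0x63 blk=12 s=0: L1-HIT | VC [8]
  [3] addr=0x73 blk=14 s=0: MISS | VC [8, 12]
  [4] addr=0x46 blk=8 s=0: VC-HIT | VC [14, 12]
  [5] addr=0x67 blk=12 s=0: VC-HIT | VC [14, 8]
  [6] addr=0x47 blk=8 s=0: VC-HIT | VC [14, 12]
  [7] addr=0x74 blk=14 s=0: VC-HIT | VC [8, 12]
  [8] addr=0x66 blk=12 s=0: VC-HIT | VC [8, 14]
  [9] addr=0x71 blk=14 s=0: VC-HIT | VC [8, 12]
  [10] addr=0x77 blk=14 s=0: L1-HIT | VC [8, 12]
  [11] addr=0x60 blk=12 s=0: VC-HIT | VC [8, 14]
  [12] addr=0x47 blk=8 s=0: VC-HIT | VC [12, 14]
  [13] addr=0x64 blk=12 s=0: VC-HIT | VC [8, 14]
  [14] addr=0x64 blk=12 s=0: L1-HIT | VC [8, 14]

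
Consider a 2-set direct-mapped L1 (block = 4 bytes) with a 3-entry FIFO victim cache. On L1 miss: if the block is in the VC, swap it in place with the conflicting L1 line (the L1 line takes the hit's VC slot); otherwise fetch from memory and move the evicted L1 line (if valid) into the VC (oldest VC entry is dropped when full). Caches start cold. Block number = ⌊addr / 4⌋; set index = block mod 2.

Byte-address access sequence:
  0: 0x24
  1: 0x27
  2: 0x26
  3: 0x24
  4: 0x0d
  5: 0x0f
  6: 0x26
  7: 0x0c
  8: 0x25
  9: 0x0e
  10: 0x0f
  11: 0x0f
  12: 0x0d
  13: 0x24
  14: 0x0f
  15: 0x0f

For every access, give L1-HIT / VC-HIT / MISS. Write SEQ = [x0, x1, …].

#0 0x24→b9/s1 MISS; vc=[]
#1 0x27→b9/s1 L1-HIT; vc=[]
#2 0x26→b9/s1 L1-HIT; vc=[]
#3 0x24→b9/s1 L1-HIT; vc=[]
#4 0xd→b3/s1 MISS; vc=[9]
#5 0xf→b3/s1 L1-HIT; vc=[9]
#6 0x26→b9/s1 VC-HIT; vc=[3]
#7 0xc→b3/s1 VC-HIT; vc=[9]
#8 0x25→b9/s1 VC-HIT; vc=[3]
#9 0xe→b3/s1 VC-HIT; vc=[9]
#10 0xf→b3/s1 L1-HIT; vc=[9]
#11 0xf→b3/s1 L1-HIT; vc=[9]
#12 0xd→b3/s1 L1-HIT; vc=[9]
#13 0x24→b9/s1 VC-HIT; vc=[3]
#14 0xf→b3/s1 VC-HIT; vc=[9]
#15 0xf→b3/s1 L1-HIT; vc=[9]

SEQ = [MISS, L1-HIT, L1-HIT, L1-HIT, MISS, L1-HIT, VC-HIT, VC-HIT, VC-HIT, VC-HIT, L1-HIT, L1-HIT, L1-HIT, VC-HIT, VC-HIT, L1-HIT]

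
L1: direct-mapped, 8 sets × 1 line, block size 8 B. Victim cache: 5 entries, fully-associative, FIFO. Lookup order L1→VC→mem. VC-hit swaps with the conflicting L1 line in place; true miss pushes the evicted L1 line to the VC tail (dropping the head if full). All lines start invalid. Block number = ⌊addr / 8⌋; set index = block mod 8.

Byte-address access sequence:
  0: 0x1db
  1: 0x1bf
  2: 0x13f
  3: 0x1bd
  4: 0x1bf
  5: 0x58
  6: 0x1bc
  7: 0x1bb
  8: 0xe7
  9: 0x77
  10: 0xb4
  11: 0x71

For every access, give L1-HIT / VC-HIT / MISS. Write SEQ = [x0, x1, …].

0: 0x1db (blk 59, set 3) → MISS  vc=[]
1: 0x1bf (blk 55, set 7) → MISS  vc=[]
2: 0x13f (blk 39, set 7) → MISS  vc=[55]
3: 0x1bd (blk 55, set 7) → VC-HIT  vc=[39]
4: 0x1bf (blk 55, set 7) → L1-HIT  vc=[39]
5: 0x58 (blk 11, set 3) → MISS  vc=[39, 59]
6: 0x1bc (blk 55, set 7) → L1-HIT  vc=[39, 59]
7: 0x1bb (blk 55, set 7) → L1-HIT  vc=[39, 59]
8: 0xe7 (blk 28, set 4) → MISS  vc=[39, 59]
9: 0x77 (blk 14, set 6) → MISS  vc=[39, 59]
10: 0xb4 (blk 22, set 6) → MISS  vc=[39, 59, 14]
11: 0x71 (blk 14, set 6) → VC-HIT  vc=[39, 59, 22]

SEQ = [MISS, MISS, MISS, VC-HIT, L1-HIT, MISS, L1-HIT, L1-HIT, MISS, MISS, MISS, VC-HIT]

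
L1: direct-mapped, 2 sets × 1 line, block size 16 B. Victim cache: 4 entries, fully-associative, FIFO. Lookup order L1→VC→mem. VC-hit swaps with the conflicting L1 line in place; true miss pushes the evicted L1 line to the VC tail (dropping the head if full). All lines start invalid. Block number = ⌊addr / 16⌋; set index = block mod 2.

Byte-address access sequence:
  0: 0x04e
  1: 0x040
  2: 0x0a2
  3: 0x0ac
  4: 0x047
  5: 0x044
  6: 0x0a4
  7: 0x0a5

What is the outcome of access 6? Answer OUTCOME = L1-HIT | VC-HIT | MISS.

OUTCOME = VC-HIT

0: 0x4e (blk 4, set 0) → MISS  vc=[]
1: 0x40 (blk 4, set 0) → L1-HIT  vc=[]
2: 0xa2 (blk 10, set 0) → MISS  vc=[4]
3: 0xac (blk 10, set 0) → L1-HIT  vc=[4]
4: 0x47 (blk 4, set 0) → VC-HIT  vc=[10]
5: 0x44 (blk 4, set 0) → L1-HIT  vc=[10]
6: 0xa4 (blk 10, set 0) → VC-HIT  vc=[4]
7: 0xa5 (blk 10, set 0) → L1-HIT  vc=[4]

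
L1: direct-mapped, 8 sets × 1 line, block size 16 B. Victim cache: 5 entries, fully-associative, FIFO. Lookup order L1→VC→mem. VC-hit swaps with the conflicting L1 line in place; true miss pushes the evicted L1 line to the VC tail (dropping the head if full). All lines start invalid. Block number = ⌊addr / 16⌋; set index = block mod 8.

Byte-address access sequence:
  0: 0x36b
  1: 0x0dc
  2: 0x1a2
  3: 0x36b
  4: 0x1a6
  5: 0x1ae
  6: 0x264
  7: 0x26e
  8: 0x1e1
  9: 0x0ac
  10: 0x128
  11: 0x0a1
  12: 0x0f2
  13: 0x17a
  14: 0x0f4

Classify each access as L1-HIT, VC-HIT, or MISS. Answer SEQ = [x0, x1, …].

SEQ = [MISS, MISS, MISS, L1-HIT, L1-HIT, L1-HIT, MISS, L1-HIT, MISS, MISS, MISS, VC-HIT, MISS, MISS, VC-HIT]

0: 0x36b (blk 54, set 6) → MISS  vc=[]
1: 0xdc (blk 13, set 5) → MISS  vc=[]
2: 0x1a2 (blk 26, set 2) → MISS  vc=[]
3: 0x36b (blk 54, set 6) → L1-HIT  vc=[]
4: 0x1a6 (blk 26, set 2) → L1-HIT  vc=[]
5: 0x1ae (blk 26, set 2) → L1-HIT  vc=[]
6: 0x264 (blk 38, set 6) → MISS  vc=[54]
7: 0x26e (blk 38, set 6) → L1-HIT  vc=[54]
8: 0x1e1 (blk 30, set 6) → MISS  vc=[54, 38]
9: 0xac (blk 10, set 2) → MISS  vc=[54, 38, 26]
10: 0x128 (blk 18, set 2) → MISS  vc=[54, 38, 26, 10]
11: 0xa1 (blk 10, set 2) → VC-HIT  vc=[54, 38, 26, 18]
12: 0xf2 (blk 15, set 7) → MISS  vc=[54, 38, 26, 18]
13: 0x17a (blk 23, set 7) → MISS  vc=[54, 38, 26, 18, 15]
14: 0xf4 (blk 15, set 7) → VC-HIT  vc=[54, 38, 26, 18, 23]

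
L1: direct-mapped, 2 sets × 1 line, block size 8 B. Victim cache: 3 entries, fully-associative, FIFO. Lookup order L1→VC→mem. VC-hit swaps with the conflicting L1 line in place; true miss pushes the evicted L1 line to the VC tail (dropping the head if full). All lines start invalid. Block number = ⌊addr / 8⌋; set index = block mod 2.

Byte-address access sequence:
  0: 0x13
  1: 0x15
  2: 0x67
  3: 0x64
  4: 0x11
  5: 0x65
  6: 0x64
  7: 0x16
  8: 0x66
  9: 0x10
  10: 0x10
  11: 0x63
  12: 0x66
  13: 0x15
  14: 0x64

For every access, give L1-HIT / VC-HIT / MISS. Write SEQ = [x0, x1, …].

#0 0x13→b2/s0 MISS; vc=[]
#1 0x15→b2/s0 L1-HIT; vc=[]
#2 0x67→b12/s0 MISS; vc=[2]
#3 0x64→b12/s0 L1-HIT; vc=[2]
#4 0x11→b2/s0 VC-HIT; vc=[12]
#5 0x65→b12/s0 VC-HIT; vc=[2]
#6 0x64→b12/s0 L1-HIT; vc=[2]
#7 0x16→b2/s0 VC-HIT; vc=[12]
#8 0x66→b12/s0 VC-HIT; vc=[2]
#9 0x10→b2/s0 VC-HIT; vc=[12]
#10 0x10→b2/s0 L1-HIT; vc=[12]
#11 0x63→b12/s0 VC-HIT; vc=[2]
#12 0x66→b12/s0 L1-HIT; vc=[2]
#13 0x15→b2/s0 VC-HIT; vc=[12]
#14 0x64→b12/s0 VC-HIT; vc=[2]

SEQ = [MISS, L1-HIT, MISS, L1-HIT, VC-HIT, VC-HIT, L1-HIT, VC-HIT, VC-HIT, VC-HIT, L1-HIT, VC-HIT, L1-HIT, VC-HIT, VC-HIT]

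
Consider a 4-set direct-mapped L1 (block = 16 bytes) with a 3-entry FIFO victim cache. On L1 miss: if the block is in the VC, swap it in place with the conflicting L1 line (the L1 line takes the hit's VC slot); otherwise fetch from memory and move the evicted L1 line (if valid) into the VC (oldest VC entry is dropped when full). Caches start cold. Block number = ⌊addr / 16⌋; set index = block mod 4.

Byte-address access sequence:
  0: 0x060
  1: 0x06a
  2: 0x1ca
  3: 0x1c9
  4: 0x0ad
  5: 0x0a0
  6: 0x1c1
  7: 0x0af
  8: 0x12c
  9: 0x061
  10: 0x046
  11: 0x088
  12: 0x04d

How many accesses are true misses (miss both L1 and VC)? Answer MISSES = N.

MISSES = 6

  [0] addr=0x60 blk=6 s=2: MISS | VC []
  [1] addr=0x6a blk=6 s=2: L1-HIT | VC []
  [2] addr=0x1ca blk=28 s=0: MISS | VC []
  [3] addr=0x1c9 blk=28 s=0: L1-HIT | VC []
  [4] addr=0xad blk=10 s=2: MISS | VC [6]
  [5] addr=0xa0 blk=10 s=2: L1-HIT | VC [6]
  [6] addr=0x1c1 blk=28 s=0: L1-HIT | VC [6]
  [7] addr=0xaf blk=10 s=2: L1-HIT | VC [6]
  [8] addr=0x12c blk=18 s=2: MISS | VC [6, 10]
  [9] addr=0x61 blk=6 s=2: VC-HIT | VC [18, 10]
  [10] addr=0x46 blk=4 s=0: MISS | VC [18, 10, 28]
  [11] addr=0x88 blk=8 s=0: MISS | VC [10, 28, 4]
  [12] addr=0x4d blk=4 s=0: VC-HIT | VC [10, 28, 8]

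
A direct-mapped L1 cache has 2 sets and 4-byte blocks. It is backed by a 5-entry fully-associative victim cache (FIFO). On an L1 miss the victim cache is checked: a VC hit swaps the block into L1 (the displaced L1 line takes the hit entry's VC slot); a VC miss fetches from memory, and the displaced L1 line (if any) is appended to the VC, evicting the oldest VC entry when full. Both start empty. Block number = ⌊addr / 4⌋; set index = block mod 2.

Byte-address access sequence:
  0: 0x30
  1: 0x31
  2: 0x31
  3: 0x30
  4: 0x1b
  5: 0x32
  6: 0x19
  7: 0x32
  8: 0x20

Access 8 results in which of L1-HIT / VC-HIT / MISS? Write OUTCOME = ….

  [0] addr=0x30 blk=12 s=0: MISS | VC []
  [1] addr=0x31 blk=12 s=0: L1-HIT | VC []
  [2] addr=0x31 blk=12 s=0: L1-HIT | VC []
  [3] addr=0x30 blk=12 s=0: L1-HIT | VC []
  [4] addr=0x1b blk=6 s=0: MISS | VC [12]
  [5] addr=0x32 blk=12 s=0: VC-HIT | VC [6]
  [6] addr=0x19 blk=6 s=0: VC-HIT | VC [12]
  [7] addr=0x32 blk=12 s=0: VC-HIT | VC [6]
  [8] addr=0x20 blk=8 s=0: MISS | VC [6, 12]

OUTCOME = MISS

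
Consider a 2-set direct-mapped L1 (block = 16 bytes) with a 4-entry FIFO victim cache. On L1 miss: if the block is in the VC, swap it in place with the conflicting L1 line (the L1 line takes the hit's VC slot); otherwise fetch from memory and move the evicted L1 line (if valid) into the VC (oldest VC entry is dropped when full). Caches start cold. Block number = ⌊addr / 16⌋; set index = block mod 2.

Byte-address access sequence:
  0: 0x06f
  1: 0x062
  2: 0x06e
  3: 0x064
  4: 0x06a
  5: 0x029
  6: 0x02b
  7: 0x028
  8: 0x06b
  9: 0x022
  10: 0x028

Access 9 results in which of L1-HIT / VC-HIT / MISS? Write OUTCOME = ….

#0 0x6f→b6/s0 MISS; vc=[]
#1 0x62→b6/s0 L1-HIT; vc=[]
#2 0x6e→b6/s0 L1-HIT; vc=[]
#3 0x64→b6/s0 L1-HIT; vc=[]
#4 0x6a→b6/s0 L1-HIT; vc=[]
#5 0x29→b2/s0 MISS; vc=[6]
#6 0x2b→b2/s0 L1-HIT; vc=[6]
#7 0x28→b2/s0 L1-HIT; vc=[6]
#8 0x6b→b6/s0 VC-HIT; vc=[2]
#9 0x22→b2/s0 VC-HIT; vc=[6]
#10 0x28→b2/s0 L1-HIT; vc=[6]

OUTCOME = VC-HIT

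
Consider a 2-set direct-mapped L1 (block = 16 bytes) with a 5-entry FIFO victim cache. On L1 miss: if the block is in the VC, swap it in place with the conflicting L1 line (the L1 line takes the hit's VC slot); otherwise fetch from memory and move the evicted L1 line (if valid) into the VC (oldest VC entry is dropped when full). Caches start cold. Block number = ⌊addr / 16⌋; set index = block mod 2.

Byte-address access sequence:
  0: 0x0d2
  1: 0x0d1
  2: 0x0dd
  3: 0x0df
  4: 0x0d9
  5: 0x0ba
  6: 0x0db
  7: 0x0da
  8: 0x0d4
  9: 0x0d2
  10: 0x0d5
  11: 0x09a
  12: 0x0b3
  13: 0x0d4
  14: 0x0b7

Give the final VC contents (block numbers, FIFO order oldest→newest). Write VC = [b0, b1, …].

  [0] addr=0xd2 blk=13 s=1: MISS | VC []
  [1] addr=0xd1 blk=13 s=1: L1-HIT | VC []
  [2] addr=0xdd blk=13 s=1: L1-HIT | VC []
  [3] addr=0xdf blk=13 s=1: L1-HIT | VC []
  [4] addr=0xd9 blk=13 s=1: L1-HIT | VC []
  [5] addr=0xba blk=11 s=1: MISS | VC [13]
  [6] addr=0xdb blk=13 s=1: VC-HIT | VC [11]
  [7] addr=0xda blk=13 s=1: L1-HIT | VC [11]
  [8] addr=0xd4 blk=13 s=1: L1-HIT | VC [11]
  [9] addr=0xd2 blk=13 s=1: L1-HIT | VC [11]
  [10] addr=0xd5 blk=13 s=1: L1-HIT | VC [11]
  [11] addr=0x9a blk=9 s=1: MISS | VC [11, 13]
  [12] addr=0xb3 blk=11 s=1: VC-HIT | VC [9, 13]
  [13] addr=0xd4 blk=13 s=1: VC-HIT | VC [9, 11]
  [14] addr=0xb7 blk=11 s=1: VC-HIT | VC [9, 13]

VC = [9, 13]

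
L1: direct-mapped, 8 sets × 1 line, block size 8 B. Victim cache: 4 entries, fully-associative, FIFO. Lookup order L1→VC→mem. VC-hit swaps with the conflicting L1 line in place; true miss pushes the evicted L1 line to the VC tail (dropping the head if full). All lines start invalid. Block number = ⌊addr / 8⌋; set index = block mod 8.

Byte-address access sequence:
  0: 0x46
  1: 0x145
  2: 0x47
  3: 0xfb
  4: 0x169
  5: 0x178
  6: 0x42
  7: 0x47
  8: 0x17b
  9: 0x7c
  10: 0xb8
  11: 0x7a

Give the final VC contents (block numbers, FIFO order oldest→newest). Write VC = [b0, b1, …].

#0 0x46→b8/s0 MISS; vc=[]
#1 0x145→b40/s0 MISS; vc=[8]
#2 0x47→b8/s0 VC-HIT; vc=[40]
#3 0xfb→b31/s7 MISS; vc=[40]
#4 0x169→b45/s5 MISS; vc=[40]
#5 0x178→b47/s7 MISS; vc=[40,31]
#6 0x42→b8/s0 L1-HIT; vc=[40,31]
#7 0x47→b8/s0 L1-HIT; vc=[40,31]
#8 0x17b→b47/s7 L1-HIT; vc=[40,31]
#9 0x7c→b15/s7 MISS; vc=[40,31,47]
#10 0xb8→b23/s7 MISS; vc=[40,31,47,15]
#11 0x7a→b15/s7 VC-HIT; vc=[40,31,47,23]

VC = [40, 31, 47, 23]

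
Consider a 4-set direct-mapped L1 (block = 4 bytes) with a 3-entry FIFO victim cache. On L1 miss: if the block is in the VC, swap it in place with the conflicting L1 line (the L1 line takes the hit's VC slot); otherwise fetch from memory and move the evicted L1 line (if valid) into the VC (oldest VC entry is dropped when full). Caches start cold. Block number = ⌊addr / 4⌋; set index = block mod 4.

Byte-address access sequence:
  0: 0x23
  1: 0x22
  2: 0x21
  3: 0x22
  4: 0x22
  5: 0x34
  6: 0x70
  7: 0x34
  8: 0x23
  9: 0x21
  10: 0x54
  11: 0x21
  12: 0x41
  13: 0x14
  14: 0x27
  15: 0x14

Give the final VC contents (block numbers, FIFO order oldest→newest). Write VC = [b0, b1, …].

  [0] addr=0x23 blk=8 s=0: MISS | VC []
  [1] addr=0x22 blk=8 s=0: L1-HIT | VC []
  [2] addr=0x21 blk=8 s=0: L1-HIT | VC []
  [3] addr=0x22 blk=8 s=0: L1-HIT | VC []
  [4] addr=0x22 blk=8 s=0: L1-HIT | VC []
  [5] addr=0x34 blk=13 s=1: MISS | VC []
  [6] addr=0x70 blk=28 s=0: MISS | VC [8]
  [7] addr=0x34 blk=13 s=1: L1-HIT | VC [8]
  [8] addr=0x23 blk=8 s=0: VC-HIT | VC [28]
  [9] addr=0x21 blk=8 s=0: L1-HIT | VC [28]
  [10] addr=0x54 blk=21 s=1: MISS | VC [28, 13]
  [11] addr=0x21 blk=8 s=0: L1-HIT | VC [28, 13]
  [12] addr=0x41 blk=16 s=0: MISS | VC [28, 13, 8]
  [13] addr=0x14 blk=5 s=1: MISS | VC [13, 8, 21]
  [14] addr=0x27 blk=9 s=1: MISS | VC [8, 21, 5]
  [15] addr=0x14 blk=5 s=1: VC-HIT | VC [8, 21, 9]

VC = [8, 21, 9]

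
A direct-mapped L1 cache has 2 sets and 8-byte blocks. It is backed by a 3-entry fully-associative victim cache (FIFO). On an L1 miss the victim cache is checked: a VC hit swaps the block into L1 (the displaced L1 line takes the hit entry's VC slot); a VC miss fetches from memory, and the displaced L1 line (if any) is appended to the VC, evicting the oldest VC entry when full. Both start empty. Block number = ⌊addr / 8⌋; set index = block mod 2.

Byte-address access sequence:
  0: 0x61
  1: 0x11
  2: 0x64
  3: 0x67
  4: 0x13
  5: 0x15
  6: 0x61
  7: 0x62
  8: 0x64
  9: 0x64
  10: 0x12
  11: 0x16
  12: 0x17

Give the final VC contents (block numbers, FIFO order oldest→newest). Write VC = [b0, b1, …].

0: 0x61 (blk 12, set 0) → MISS  vc=[]
1: 0x11 (blk 2, set 0) → MISS  vc=[12]
2: 0x64 (blk 12, set 0) → VC-HIT  vc=[2]
3: 0x67 (blk 12, set 0) → L1-HIT  vc=[2]
4: 0x13 (blk 2, set 0) → VC-HIT  vc=[12]
5: 0x15 (blk 2, set 0) → L1-HIT  vc=[12]
6: 0x61 (blk 12, set 0) → VC-HIT  vc=[2]
7: 0x62 (blk 12, set 0) → L1-HIT  vc=[2]
8: 0x64 (blk 12, set 0) → L1-HIT  vc=[2]
9: 0x64 (blk 12, set 0) → L1-HIT  vc=[2]
10: 0x12 (blk 2, set 0) → VC-HIT  vc=[12]
11: 0x16 (blk 2, set 0) → L1-HIT  vc=[12]
12: 0x17 (blk 2, set 0) → L1-HIT  vc=[12]

VC = [12]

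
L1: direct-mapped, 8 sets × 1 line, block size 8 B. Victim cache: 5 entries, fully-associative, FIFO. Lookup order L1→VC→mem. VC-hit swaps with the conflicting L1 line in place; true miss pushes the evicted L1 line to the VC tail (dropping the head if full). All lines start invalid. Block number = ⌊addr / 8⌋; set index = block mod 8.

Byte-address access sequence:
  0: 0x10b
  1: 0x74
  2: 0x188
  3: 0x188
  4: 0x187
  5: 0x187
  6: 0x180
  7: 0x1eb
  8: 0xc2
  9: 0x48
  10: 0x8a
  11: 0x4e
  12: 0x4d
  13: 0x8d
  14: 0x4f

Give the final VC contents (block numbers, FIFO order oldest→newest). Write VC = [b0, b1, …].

VC = [33, 48, 49, 17]

  [0] addr=0x10b blk=33 s=1: MISS | VC []
  [1] addr=0x74 blk=14 s=6: MISS | VC []
  [2] addr=0x188 blk=49 s=1: MISS | VC [33]
  [3] addr=0x188 blk=49 s=1: L1-HIT | VC [33]
  [4] addr=0x187 blk=48 s=0: MISS | VC [33]
  [5] addr=0x187 blk=48 s=0: L1-HIT | VC [33]
  [6] addr=0x180 blk=48 s=0: L1-HIT | VC [33]
  [7] addr=0x1eb blk=61 s=5: MISS | VC [33]
  [8] addr=0xc2 blk=24 s=0: MISS | VC [33, 48]
  [9] addr=0x48 blk=9 s=1: MISS | VC [33, 48, 49]
  [10] addr=0x8a blk=17 s=1: MISS | VC [33, 48, 49, 9]
  [11] addr=0x4e blk=9 s=1: VC-HIT | VC [33, 48, 49, 17]
  [12] addr=0x4d blk=9 s=1: L1-HIT | VC [33, 48, 49, 17]
  [13] addr=0x8d blk=17 s=1: VC-HIT | VC [33, 48, 49, 9]
  [14] addr=0x4f blk=9 s=1: VC-HIT | VC [33, 48, 49, 17]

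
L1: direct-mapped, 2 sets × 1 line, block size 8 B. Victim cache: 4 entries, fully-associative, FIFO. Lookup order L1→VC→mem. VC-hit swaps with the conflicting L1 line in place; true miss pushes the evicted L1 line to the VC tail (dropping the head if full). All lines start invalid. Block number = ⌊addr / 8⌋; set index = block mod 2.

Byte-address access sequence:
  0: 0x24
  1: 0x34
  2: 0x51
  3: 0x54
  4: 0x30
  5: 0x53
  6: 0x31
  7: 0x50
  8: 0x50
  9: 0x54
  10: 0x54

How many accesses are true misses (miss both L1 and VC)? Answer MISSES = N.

MISSES = 3

  [0] addr=0x24 blk=4 s=0: MISS | VC []
  [1] addr=0x34 blk=6 s=0: MISS | VC [4]
  [2] addr=0x51 blk=10 s=0: MISS | VC [4, 6]
  [3] addr=0x54 blk=10 s=0: L1-HIT | VC [4, 6]
  [4] addr=0x30 blk=6 s=0: VC-HIT | VC [4, 10]
  [5] addr=0x53 blk=10 s=0: VC-HIT | VC [4, 6]
  [6] addr=0x31 blk=6 s=0: VC-HIT | VC [4, 10]
  [7] addr=0x50 blk=10 s=0: VC-HIT | VC [4, 6]
  [8] addr=0x50 blk=10 s=0: L1-HIT | VC [4, 6]
  [9] addr=0x54 blk=10 s=0: L1-HIT | VC [4, 6]
  [10] addr=0x54 blk=10 s=0: L1-HIT | VC [4, 6]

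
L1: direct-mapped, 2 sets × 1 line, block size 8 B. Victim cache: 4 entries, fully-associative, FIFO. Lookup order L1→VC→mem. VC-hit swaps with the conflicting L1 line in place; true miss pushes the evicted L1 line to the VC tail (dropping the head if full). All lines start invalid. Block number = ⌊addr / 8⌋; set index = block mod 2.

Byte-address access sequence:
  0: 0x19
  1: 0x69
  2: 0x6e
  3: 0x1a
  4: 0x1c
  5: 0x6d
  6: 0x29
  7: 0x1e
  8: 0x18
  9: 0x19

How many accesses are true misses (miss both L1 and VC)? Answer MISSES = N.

MISSES = 3

  [0] addr=0x19 blk=3 s=1: MISS | VC []
  [1] addr=0x69 blk=13 s=1: MISS | VC [3]
  [2] addr=0x6e blk=13 s=1: L1-HIT | VC [3]
  [3] addr=0x1a blk=3 s=1: VC-HIT | VC [13]
  [4] addr=0x1c blk=3 s=1: L1-HIT | VC [13]
  [5] addr=0x6d blk=13 s=1: VC-HIT | VC [3]
  [6] addr=0x29 blk=5 s=1: MISS | VC [3, 13]
  [7] addr=0x1e blk=3 s=1: VC-HIT | VC [5, 13]
  [8] addr=0x18 blk=3 s=1: L1-HIT | VC [5, 13]
  [9] addr=0x19 blk=3 s=1: L1-HIT | VC [5, 13]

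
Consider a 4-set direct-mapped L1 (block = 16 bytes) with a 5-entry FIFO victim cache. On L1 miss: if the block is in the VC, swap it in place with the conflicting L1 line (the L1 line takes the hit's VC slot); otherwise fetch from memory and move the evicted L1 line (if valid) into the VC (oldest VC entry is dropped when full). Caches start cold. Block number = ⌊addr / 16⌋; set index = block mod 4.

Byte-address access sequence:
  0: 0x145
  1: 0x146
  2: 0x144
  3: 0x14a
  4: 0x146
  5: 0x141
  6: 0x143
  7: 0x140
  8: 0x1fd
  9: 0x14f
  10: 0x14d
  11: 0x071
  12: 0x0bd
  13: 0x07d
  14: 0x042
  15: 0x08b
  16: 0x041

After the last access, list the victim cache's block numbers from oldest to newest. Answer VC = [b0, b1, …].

VC = [31, 11, 20, 8]

0: 0x145 (blk 20, set 0) → MISS  vc=[]
1: 0x146 (blk 20, set 0) → L1-HIT  vc=[]
2: 0x144 (blk 20, set 0) → L1-HIT  vc=[]
3: 0x14a (blk 20, set 0) → L1-HIT  vc=[]
4: 0x146 (blk 20, set 0) → L1-HIT  vc=[]
5: 0x141 (blk 20, set 0) → L1-HIT  vc=[]
6: 0x143 (blk 20, set 0) → L1-HIT  vc=[]
7: 0x140 (blk 20, set 0) → L1-HIT  vc=[]
8: 0x1fd (blk 31, set 3) → MISS  vc=[]
9: 0x14f (blk 20, set 0) → L1-HIT  vc=[]
10: 0x14d (blk 20, set 0) → L1-HIT  vc=[]
11: 0x71 (blk 7, set 3) → MISS  vc=[31]
12: 0xbd (blk 11, set 3) → MISS  vc=[31, 7]
13: 0x7d (blk 7, set 3) → VC-HIT  vc=[31, 11]
14: 0x42 (blk 4, set 0) → MISS  vc=[31, 11, 20]
15: 0x8b (blk 8, set 0) → MISS  vc=[31, 11, 20, 4]
16: 0x41 (blk 4, set 0) → VC-HIT  vc=[31, 11, 20, 8]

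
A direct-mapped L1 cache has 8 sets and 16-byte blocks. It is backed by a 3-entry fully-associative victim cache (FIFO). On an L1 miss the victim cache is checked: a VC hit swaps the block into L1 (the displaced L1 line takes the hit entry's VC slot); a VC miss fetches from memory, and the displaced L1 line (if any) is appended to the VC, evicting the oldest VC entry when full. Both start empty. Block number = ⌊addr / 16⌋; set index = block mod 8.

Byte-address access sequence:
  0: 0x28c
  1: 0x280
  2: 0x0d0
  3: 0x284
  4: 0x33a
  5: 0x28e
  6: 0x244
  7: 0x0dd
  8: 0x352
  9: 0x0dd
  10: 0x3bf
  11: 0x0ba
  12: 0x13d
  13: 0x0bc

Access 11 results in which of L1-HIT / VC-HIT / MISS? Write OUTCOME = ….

OUTCOME = MISS

  [0] addr=0x28c blk=40 s=0: MISS | VC []
  [1] addr=0x280 blk=40 s=0: L1-HIT | VC []
  [2] addr=0xd0 blk=13 s=5: MISS | VC []
  [3] addr=0x284 blk=40 s=0: L1-HIT | VC []
  [4] addr=0x33a blk=51 s=3: MISS | VC []
  [5] addr=0x28e blk=40 s=0: L1-HIT | VC []
  [6] addr=0x244 blk=36 s=4: MISS | VC []
  [7] addr=0xdd blk=13 s=5: L1-HIT | VC []
  [8] addr=0x352 blk=53 s=5: MISS | VC [13]
  [9] addr=0xdd blk=13 s=5: VC-HIT | VC [53]
  [10] addr=0x3bf blk=59 s=3: MISS | VC [53, 51]
  [11] addr=0xba blk=11 s=3: MISS | VC [53, 51, 59]
  [12] addr=0x13d blk=19 s=3: MISS | VC [51, 59, 11]
  [13] addr=0xbc blk=11 s=3: VC-HIT | VC [51, 59, 19]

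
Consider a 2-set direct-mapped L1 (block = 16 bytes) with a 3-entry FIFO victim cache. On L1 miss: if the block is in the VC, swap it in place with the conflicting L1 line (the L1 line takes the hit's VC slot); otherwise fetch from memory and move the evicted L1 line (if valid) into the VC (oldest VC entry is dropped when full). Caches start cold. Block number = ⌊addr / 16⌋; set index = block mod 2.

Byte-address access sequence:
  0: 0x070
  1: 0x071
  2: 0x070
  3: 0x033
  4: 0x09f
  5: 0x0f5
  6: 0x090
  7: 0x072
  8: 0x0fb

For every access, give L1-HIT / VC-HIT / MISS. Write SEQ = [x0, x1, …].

0: 0x70 (blk 7, set 1) → MISS  vc=[]
1: 0x71 (blk 7, set 1) → L1-HIT  vc=[]
2: 0x70 (blk 7, set 1) → L1-HIT  vc=[]
3: 0x33 (blk 3, set 1) → MISS  vc=[7]
4: 0x9f (blk 9, set 1) → MISS  vc=[7, 3]
5: 0xf5 (blk 15, set 1) → MISS  vc=[7, 3, 9]
6: 0x90 (blk 9, set 1) → VC-HIT  vc=[7, 3, 15]
7: 0x72 (blk 7, set 1) → VC-HIT  vc=[9, 3, 15]
8: 0xfb (blk 15, set 1) → VC-HIT  vc=[9, 3, 7]

SEQ = [MISS, L1-HIT, L1-HIT, MISS, MISS, MISS, VC-HIT, VC-HIT, VC-HIT]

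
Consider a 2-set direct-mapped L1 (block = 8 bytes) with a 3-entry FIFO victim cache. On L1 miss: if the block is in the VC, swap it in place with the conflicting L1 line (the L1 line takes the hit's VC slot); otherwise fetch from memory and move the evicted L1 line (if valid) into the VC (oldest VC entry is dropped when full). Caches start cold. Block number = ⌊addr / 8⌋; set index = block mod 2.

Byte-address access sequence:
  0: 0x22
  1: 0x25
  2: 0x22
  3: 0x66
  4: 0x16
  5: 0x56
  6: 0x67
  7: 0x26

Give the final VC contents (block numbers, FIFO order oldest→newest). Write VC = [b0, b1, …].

VC = [12, 10, 2]

#0 0x22→b4/s0 MISS; vc=[]
#1 0x25→b4/s0 L1-HIT; vc=[]
#2 0x22→b4/s0 L1-HIT; vc=[]
#3 0x66→b12/s0 MISS; vc=[4]
#4 0x16→b2/s0 MISS; vc=[4,12]
#5 0x56→b10/s0 MISS; vc=[4,12,2]
#6 0x67→b12/s0 VC-HIT; vc=[4,10,2]
#7 0x26→b4/s0 VC-HIT; vc=[12,10,2]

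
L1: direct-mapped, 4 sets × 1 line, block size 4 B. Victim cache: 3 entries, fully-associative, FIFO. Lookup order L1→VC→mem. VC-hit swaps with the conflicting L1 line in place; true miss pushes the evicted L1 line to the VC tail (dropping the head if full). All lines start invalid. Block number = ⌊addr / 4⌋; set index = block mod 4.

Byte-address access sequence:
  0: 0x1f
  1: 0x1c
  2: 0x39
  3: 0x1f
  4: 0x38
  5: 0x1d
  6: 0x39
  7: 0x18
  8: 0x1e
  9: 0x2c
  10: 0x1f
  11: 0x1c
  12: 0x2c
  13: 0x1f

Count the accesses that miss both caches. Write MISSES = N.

  [0] addr=0x1f blk=7 s=3: MISS | VC []
  [1] addr=0x1c blk=7 s=3: L1-HIT | VC []
  [2] addr=0x39 blk=14 s=2: MISS | VC []
  [3] addr=0x1f blk=7 s=3: L1-HIT | VC []
  [4] addr=0x38 blk=14 s=2: L1-HIT | VC []
  [5] addr=0x1d blk=7 s=3: L1-HIT | VC []
  [6] addr=0x39 blk=14 s=2: L1-HIT | VC []
  [7] addr=0x18 blk=6 s=2: MISS | VC [14]
  [8] addr=0x1e blk=7 s=3: L1-HIT | VC [14]
  [9] addr=0x2c blk=11 s=3: MISS | VC [14, 7]
  [10] addr=0x1f blk=7 s=3: VC-HIT | VC [14, 11]
  [11] addr=0x1c blk=7 s=3: L1-HIT | VC [14, 11]
  [12] addr=0x2c blk=11 s=3: VC-HIT | VC [14, 7]
  [13] addr=0x1f blk=7 s=3: VC-HIT | VC [14, 11]

MISSES = 4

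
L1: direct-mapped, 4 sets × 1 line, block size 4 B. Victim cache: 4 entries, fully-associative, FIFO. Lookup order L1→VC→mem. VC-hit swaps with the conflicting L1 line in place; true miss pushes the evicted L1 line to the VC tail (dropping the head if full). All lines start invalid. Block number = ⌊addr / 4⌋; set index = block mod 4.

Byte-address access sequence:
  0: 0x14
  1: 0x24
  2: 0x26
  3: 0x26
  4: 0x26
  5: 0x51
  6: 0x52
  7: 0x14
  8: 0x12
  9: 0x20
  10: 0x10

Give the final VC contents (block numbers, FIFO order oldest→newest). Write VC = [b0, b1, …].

VC = [9, 20, 8]

0: 0x14 (blk 5, set 1) → MISS  vc=[]
1: 0x24 (blk 9, set 1) → MISS  vc=[5]
2: 0x26 (blk 9, set 1) → L1-HIT  vc=[5]
3: 0x26 (blk 9, set 1) → L1-HIT  vc=[5]
4: 0x26 (blk 9, set 1) → L1-HIT  vc=[5]
5: 0x51 (blk 20, set 0) → MISS  vc=[5]
6: 0x52 (blk 20, set 0) → L1-HIT  vc=[5]
7: 0x14 (blk 5, set 1) → VC-HIT  vc=[9]
8: 0x12 (blk 4, set 0) → MISS  vc=[9, 20]
9: 0x20 (blk 8, set 0) → MISS  vc=[9, 20, 4]
10: 0x10 (blk 4, set 0) → VC-HIT  vc=[9, 20, 8]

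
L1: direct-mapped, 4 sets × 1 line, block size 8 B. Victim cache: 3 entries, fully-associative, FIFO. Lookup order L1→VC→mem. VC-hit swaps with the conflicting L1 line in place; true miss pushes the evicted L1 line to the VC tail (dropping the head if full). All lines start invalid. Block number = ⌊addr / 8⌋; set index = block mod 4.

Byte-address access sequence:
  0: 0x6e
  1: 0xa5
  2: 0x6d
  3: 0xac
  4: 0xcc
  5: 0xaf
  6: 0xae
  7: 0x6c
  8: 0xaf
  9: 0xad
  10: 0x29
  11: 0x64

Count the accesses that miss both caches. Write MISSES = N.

0: 0x6e (blk 13, set 1) → MISS  vc=[]
1: 0xa5 (blk 20, set 0) → MISS  vc=[]
2: 0x6d (blk 13, set 1) → L1-HIT  vc=[]
3: 0xac (blk 21, set 1) → MISS  vc=[13]
4: 0xcc (blk 25, set 1) → MISS  vc=[13, 21]
5: 0xaf (blk 21, set 1) → VC-HIT  vc=[13, 25]
6: 0xae (blk 21, set 1) → L1-HIT  vc=[13, 25]
7: 0x6c (blk 13, set 1) → VC-HIT  vc=[21, 25]
8: 0xaf (blk 21, set 1) → VC-HIT  vc=[13, 25]
9: 0xad (blk 21, set 1) → L1-HIT  vc=[13, 25]
10: 0x29 (blk 5, set 1) → MISS  vc=[13, 25, 21]
11: 0x64 (blk 12, set 0) → MISS  vc=[25, 21, 20]

MISSES = 6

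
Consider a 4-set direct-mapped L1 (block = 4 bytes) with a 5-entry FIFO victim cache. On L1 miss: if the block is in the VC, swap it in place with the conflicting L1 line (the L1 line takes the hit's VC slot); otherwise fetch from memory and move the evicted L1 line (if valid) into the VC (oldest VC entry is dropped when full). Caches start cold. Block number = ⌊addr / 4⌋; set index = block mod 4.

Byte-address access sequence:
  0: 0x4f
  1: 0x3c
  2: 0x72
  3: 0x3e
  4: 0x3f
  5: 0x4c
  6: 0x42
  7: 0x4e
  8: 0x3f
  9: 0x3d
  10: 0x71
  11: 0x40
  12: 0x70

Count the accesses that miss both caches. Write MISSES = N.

MISSES = 4

#0 0x4f→b19/s3 MISS; vc=[]
#1 0x3c→b15/s3 MISS; vc=[19]
#2 0x72→b28/s0 MISS; vc=[19]
#3 0x3e→b15/s3 L1-HIT; vc=[19]
#4 0x3f→b15/s3 L1-HIT; vc=[19]
#5 0x4c→b19/s3 VC-HIT; vc=[15]
#6 0x42→b16/s0 MISS; vc=[15,28]
#7 0x4e→b19/s3 L1-HIT; vc=[15,28]
#8 0x3f→b15/s3 VC-HIT; vc=[19,28]
#9 0x3d→b15/s3 L1-HIT; vc=[19,28]
#10 0x71→b28/s0 VC-HIT; vc=[19,16]
#11 0x40→b16/s0 VC-HIT; vc=[19,28]
#12 0x70→b28/s0 VC-HIT; vc=[19,16]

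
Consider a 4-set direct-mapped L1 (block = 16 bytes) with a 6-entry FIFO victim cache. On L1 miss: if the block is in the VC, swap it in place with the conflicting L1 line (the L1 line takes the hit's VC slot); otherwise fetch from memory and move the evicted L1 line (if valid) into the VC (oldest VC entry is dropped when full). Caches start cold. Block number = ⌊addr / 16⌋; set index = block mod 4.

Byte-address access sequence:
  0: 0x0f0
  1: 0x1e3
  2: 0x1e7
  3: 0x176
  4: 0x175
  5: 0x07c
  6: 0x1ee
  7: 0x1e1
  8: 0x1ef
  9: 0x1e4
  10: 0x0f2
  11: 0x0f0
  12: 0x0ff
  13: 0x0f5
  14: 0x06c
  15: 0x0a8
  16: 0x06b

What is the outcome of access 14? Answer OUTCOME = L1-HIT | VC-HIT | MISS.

#0 0xf0→b15/s3 MISS; vc=[]
#1 0x1e3→b30/s2 MISS; vc=[]
#2 0x1e7→b30/s2 L1-HIT; vc=[]
#3 0x176→b23/s3 MISS; vc=[15]
#4 0x175→b23/s3 L1-HIT; vc=[15]
#5 0x7c→b7/s3 MISS; vc=[15,23]
#6 0x1ee→b30/s2 L1-HIT; vc=[15,23]
#7 0x1e1→b30/s2 L1-HIT; vc=[15,23]
#8 0x1ef→b30/s2 L1-HIT; vc=[15,23]
#9 0x1e4→b30/s2 L1-HIT; vc=[15,23]
#10 0xf2→b15/s3 VC-HIT; vc=[7,23]
#11 0xf0→b15/s3 L1-HIT; vc=[7,23]
#12 0xff→b15/s3 L1-HIT; vc=[7,23]
#13 0xf5→b15/s3 L1-HIT; vc=[7,23]
#14 0x6c→b6/s2 MISS; vc=[7,23,30]
#15 0xa8→b10/s2 MISS; vc=[7,23,30,6]
#16 0x6b→b6/s2 VC-HIT; vc=[7,23,30,10]

OUTCOME = MISS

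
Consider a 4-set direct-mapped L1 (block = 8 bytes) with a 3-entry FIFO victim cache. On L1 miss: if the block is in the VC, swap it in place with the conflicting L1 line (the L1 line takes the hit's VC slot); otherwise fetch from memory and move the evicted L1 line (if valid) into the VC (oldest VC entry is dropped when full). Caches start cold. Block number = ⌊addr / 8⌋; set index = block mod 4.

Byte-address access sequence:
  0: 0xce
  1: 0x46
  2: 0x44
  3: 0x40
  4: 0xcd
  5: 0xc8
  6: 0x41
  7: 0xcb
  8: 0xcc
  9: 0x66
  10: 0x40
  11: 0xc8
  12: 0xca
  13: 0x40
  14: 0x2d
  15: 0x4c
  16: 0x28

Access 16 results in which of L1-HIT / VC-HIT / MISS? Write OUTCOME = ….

OUTCOME = VC-HIT

  [0] addr=0xce blk=25 s=1: MISS | VC []
  [1] addr=0x46 blk=8 s=0: MISS | VC []
  [2] addr=0x44 blk=8 s=0: L1-HIT | VC []
  [3] addr=0x40 blk=8 s=0: L1-HIT | VC []
  [4] addr=0xcd blk=25 s=1: L1-HIT | VC []
  [5] addr=0xc8 blk=25 s=1: L1-HIT | VC []
  [6] addr=0x41 blk=8 s=0: L1-HIT | VC []
  [7] addr=0xcb blk=25 s=1: L1-HIT | VC []
  [8] addr=0xcc blk=25 s=1: L1-HIT | VC []
  [9] addr=0x66 blk=12 s=0: MISS | VC [8]
  [10] addr=0x40 blk=8 s=0: VC-HIT | VC [12]
  [11] addr=0xc8 blk=25 s=1: L1-HIT | VC [12]
  [12] addr=0xca blk=25 s=1: L1-HIT | VC [12]
  [13] addr=0x40 blk=8 s=0: L1-HIT | VC [12]
  [14] addr=0x2d blk=5 s=1: MISS | VC [12, 25]
  [15] addr=0x4c blk=9 s=1: MISS | VC [12, 25, 5]
  [16] addr=0x28 blk=5 s=1: VC-HIT | VC [12, 25, 9]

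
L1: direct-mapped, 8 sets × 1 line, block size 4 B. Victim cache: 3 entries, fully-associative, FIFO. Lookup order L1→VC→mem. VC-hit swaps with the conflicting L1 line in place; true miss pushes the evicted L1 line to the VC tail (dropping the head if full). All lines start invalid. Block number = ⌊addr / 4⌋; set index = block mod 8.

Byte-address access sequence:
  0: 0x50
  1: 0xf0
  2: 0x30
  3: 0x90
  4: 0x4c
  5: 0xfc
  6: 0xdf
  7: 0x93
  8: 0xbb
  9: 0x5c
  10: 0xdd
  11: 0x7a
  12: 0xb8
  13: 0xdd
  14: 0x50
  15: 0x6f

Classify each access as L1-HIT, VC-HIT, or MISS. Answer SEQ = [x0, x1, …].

SEQ = [MISS, MISS, MISS, MISS, MISS, MISS, MISS, L1-HIT, MISS, MISS, VC-HIT, MISS, VC-HIT, L1-HIT, MISS, MISS]

#0 0x50→b20/s4 MISS; vc=[]
#1 0xf0→b60/s4 MISS; vc=[20]
#2 0x30→b12/s4 MISS; vc=[20,60]
#3 0x90→b36/s4 MISS; vc=[20,60,12]
#4 0x4c→b19/s3 MISS; vc=[20,60,12]
#5 0xfc→b63/s7 MISS; vc=[20,60,12]
#6 0xdf→b55/s7 MISS; vc=[60,12,63]
#7 0x93→b36/s4 L1-HIT; vc=[60,12,63]
#8 0xbb→b46/s6 MISS; vc=[60,12,63]
#9 0x5c→b23/s7 MISS; vc=[12,63,55]
#10 0xdd→b55/s7 VC-HIT; vc=[12,63,23]
#11 0x7a→b30/s6 MISS; vc=[63,23,46]
#12 0xb8→b46/s6 VC-HIT; vc=[63,23,30]
#13 0xdd→b55/s7 L1-HIT; vc=[63,23,30]
#14 0x50→b20/s4 MISS; vc=[23,30,36]
#15 0x6f→b27/s3 MISS; vc=[30,36,19]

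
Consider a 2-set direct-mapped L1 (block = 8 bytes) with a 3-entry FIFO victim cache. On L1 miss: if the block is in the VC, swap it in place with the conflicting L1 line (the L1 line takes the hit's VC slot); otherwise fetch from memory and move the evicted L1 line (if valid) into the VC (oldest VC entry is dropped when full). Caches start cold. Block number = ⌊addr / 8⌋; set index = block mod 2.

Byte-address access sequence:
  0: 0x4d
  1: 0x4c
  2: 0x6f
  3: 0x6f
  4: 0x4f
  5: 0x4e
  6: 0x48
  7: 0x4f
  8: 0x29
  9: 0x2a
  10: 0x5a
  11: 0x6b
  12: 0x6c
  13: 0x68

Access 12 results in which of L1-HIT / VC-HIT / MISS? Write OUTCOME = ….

0: 0x4d (blk 9, set 1) → MISS  vc=[]
1: 0x4c (blk 9, set 1) → L1-HIT  vc=[]
2: 0x6f (blk 13, set 1) → MISS  vc=[9]
3: 0x6f (blk 13, set 1) → L1-HIT  vc=[9]
4: 0x4f (blk 9, set 1) → VC-HIT  vc=[13]
5: 0x4e (blk 9, set 1) → L1-HIT  vc=[13]
6: 0x48 (blk 9, set 1) → L1-HIT  vc=[13]
7: 0x4f (blk 9, set 1) → L1-HIT  vc=[13]
8: 0x29 (blk 5, set 1) → MISS  vc=[13, 9]
9: 0x2a (blk 5, set 1) → L1-HIT  vc=[13, 9]
10: 0x5a (blk 11, set 1) → MISS  vc=[13, 9, 5]
11: 0x6b (blk 13, set 1) → VC-HIT  vc=[11, 9, 5]
12: 0x6c (blk 13, set 1) → L1-HIT  vc=[11, 9, 5]
13: 0x68 (blk 13, set 1) → L1-HIT  vc=[11, 9, 5]

OUTCOME = L1-HIT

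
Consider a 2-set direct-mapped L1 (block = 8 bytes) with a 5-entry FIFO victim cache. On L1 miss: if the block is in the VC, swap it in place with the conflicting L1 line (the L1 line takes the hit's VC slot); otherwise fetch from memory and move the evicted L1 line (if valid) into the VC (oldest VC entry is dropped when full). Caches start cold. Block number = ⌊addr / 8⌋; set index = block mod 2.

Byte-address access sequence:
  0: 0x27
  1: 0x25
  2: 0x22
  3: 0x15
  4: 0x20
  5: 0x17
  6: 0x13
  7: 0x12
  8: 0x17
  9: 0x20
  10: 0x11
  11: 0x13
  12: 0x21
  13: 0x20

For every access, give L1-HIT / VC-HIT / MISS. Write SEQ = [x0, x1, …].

#0 0x27→b4/s0 MISS; vc=[]
#1 0x25→b4/s0 L1-HIT; vc=[]
#2 0x22→b4/s0 L1-HIT; vc=[]
#3 0x15→b2/s0 MISS; vc=[4]
#4 0x20→b4/s0 VC-HIT; vc=[2]
#5 0x17→b2/s0 VC-HIT; vc=[4]
#6 0x13→b2/s0 L1-HIT; vc=[4]
#7 0x12→b2/s0 L1-HIT; vc=[4]
#8 0x17→b2/s0 L1-HIT; vc=[4]
#9 0x20→b4/s0 VC-HIT; vc=[2]
#10 0x11→b2/s0 VC-HIT; vc=[4]
#11 0x13→b2/s0 L1-HIT; vc=[4]
#12 0x21→b4/s0 VC-HIT; vc=[2]
#13 0x20→b4/s0 L1-HIT; vc=[2]

SEQ = [MISS, L1-HIT, L1-HIT, MISS, VC-HIT, VC-HIT, L1-HIT, L1-HIT, L1-HIT, VC-HIT, VC-HIT, L1-HIT, VC-HIT, L1-HIT]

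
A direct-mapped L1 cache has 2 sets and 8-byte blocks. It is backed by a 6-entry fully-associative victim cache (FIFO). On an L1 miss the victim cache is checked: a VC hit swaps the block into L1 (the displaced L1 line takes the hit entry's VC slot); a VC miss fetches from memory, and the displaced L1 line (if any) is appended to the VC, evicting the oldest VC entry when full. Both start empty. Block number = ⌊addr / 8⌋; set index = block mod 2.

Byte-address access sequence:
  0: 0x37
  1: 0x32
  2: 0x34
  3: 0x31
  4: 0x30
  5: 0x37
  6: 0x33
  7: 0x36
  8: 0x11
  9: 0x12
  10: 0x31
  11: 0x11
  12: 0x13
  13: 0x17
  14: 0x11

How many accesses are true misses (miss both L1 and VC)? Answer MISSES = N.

MISSES = 2

#0 0x37→b6/s0 MISS; vc=[]
#1 0x32→b6/s0 L1-HIT; vc=[]
#2 0x34→b6/s0 L1-HIT; vc=[]
#3 0x31→b6/s0 L1-HIT; vc=[]
#4 0x30→b6/s0 L1-HIT; vc=[]
#5 0x37→b6/s0 L1-HIT; vc=[]
#6 0x33→b6/s0 L1-HIT; vc=[]
#7 0x36→b6/s0 L1-HIT; vc=[]
#8 0x11→b2/s0 MISS; vc=[6]
#9 0x12→b2/s0 L1-HIT; vc=[6]
#10 0x31→b6/s0 VC-HIT; vc=[2]
#11 0x11→b2/s0 VC-HIT; vc=[6]
#12 0x13→b2/s0 L1-HIT; vc=[6]
#13 0x17→b2/s0 L1-HIT; vc=[6]
#14 0x11→b2/s0 L1-HIT; vc=[6]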